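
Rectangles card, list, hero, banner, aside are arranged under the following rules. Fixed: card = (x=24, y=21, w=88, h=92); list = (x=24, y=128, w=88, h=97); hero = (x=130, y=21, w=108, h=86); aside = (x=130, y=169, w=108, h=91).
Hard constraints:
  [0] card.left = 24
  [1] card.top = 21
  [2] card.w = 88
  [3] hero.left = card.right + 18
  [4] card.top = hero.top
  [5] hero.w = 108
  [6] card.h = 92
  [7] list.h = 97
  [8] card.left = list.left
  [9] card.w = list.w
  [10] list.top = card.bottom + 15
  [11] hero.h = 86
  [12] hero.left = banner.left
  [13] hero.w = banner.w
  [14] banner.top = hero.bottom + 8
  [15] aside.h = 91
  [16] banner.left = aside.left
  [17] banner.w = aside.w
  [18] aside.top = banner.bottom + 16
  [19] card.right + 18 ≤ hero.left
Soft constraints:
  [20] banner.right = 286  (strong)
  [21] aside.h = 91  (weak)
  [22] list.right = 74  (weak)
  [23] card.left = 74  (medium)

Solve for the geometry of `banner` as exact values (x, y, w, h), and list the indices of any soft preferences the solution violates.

1. banner.x = 130  [hero.left = banner.left]
2. banner.w = 108  [hero.w = banner.w]
3. banner.y = 115  [banner.top = hero.bottom + 8]
4. banner.h = 38  [aside.top = banner.bottom + 16]

banner = (x=130, y=115, w=108, h=38)
violated soft preferences: 20, 22, 23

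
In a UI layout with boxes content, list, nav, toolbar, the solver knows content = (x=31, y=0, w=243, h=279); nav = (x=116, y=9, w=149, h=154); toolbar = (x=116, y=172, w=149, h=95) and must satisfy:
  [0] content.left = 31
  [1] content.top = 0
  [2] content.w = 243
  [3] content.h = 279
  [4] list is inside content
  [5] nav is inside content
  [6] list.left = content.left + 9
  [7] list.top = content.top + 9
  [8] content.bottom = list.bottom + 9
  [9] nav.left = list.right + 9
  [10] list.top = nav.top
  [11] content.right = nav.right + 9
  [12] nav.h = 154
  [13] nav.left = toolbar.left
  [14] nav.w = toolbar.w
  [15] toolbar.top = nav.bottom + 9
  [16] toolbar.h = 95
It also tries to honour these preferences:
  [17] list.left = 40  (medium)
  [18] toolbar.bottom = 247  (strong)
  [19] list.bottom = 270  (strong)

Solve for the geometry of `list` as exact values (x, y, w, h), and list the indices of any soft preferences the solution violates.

1. list.x = 40  [list.left = content.left + 9]
2. list.y = 9  [list.top = content.top + 9]
3. list.h = 261  [content.bottom = list.bottom + 9]
4. list.w = 67  [nav.left = list.right + 9]

list = (x=40, y=9, w=67, h=261)
violated soft preferences: 18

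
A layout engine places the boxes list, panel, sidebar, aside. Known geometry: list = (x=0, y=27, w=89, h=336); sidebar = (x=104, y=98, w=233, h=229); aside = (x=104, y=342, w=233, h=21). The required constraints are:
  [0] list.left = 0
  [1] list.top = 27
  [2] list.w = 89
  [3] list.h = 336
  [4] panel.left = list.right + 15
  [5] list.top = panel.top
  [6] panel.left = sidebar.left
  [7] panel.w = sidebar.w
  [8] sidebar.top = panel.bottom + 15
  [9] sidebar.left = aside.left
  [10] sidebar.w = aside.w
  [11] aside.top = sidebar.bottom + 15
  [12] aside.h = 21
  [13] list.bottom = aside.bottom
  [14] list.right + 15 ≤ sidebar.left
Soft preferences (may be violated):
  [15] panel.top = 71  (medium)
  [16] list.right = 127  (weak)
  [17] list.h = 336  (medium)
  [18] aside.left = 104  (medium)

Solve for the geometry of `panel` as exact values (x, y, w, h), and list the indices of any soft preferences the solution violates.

1. panel.x = 104  [panel.left = list.right + 15]
2. panel.y = 27  [list.top = panel.top]
3. panel.w = 233  [panel.w = sidebar.w]
4. panel.h = 56  [sidebar.top = panel.bottom + 15]

panel = (x=104, y=27, w=233, h=56)
violated soft preferences: 15, 16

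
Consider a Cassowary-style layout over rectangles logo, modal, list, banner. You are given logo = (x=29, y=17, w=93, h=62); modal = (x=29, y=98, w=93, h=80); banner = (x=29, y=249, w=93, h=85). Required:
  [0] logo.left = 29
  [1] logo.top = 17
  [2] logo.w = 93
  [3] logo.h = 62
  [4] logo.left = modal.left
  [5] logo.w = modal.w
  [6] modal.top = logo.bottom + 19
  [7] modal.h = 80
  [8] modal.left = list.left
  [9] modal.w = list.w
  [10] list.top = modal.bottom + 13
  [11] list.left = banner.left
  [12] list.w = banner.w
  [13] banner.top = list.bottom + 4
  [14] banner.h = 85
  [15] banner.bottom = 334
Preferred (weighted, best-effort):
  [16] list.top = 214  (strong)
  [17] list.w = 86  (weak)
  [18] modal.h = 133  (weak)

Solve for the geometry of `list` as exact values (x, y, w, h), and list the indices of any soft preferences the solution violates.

1. list.x = 29  [modal.left = list.left]
2. list.w = 93  [modal.w = list.w]
3. list.y = 191  [list.top = modal.bottom + 13]
4. list.h = 54  [banner.top = list.bottom + 4]

list = (x=29, y=191, w=93, h=54)
violated soft preferences: 16, 17, 18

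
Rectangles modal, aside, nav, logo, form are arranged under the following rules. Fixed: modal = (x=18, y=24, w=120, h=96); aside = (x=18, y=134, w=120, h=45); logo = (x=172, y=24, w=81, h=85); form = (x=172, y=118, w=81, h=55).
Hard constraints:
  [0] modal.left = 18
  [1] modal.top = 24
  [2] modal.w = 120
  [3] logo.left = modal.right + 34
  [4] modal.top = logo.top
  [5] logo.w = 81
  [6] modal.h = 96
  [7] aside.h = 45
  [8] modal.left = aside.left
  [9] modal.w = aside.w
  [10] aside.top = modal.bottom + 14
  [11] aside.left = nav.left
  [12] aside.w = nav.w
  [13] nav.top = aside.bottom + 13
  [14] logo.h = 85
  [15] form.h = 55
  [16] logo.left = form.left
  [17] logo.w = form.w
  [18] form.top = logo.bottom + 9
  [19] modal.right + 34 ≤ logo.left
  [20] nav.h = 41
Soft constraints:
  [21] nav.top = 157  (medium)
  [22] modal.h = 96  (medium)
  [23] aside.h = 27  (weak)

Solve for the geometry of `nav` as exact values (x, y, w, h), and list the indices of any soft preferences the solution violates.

nav = (x=18, y=192, w=120, h=41)
violated soft preferences: 21, 23

1. nav.x = 18  [aside.left = nav.left]
2. nav.w = 120  [aside.w = nav.w]
3. nav.y = 192  [nav.top = aside.bottom + 13]
4. nav.h = 41  [nav.h = 41]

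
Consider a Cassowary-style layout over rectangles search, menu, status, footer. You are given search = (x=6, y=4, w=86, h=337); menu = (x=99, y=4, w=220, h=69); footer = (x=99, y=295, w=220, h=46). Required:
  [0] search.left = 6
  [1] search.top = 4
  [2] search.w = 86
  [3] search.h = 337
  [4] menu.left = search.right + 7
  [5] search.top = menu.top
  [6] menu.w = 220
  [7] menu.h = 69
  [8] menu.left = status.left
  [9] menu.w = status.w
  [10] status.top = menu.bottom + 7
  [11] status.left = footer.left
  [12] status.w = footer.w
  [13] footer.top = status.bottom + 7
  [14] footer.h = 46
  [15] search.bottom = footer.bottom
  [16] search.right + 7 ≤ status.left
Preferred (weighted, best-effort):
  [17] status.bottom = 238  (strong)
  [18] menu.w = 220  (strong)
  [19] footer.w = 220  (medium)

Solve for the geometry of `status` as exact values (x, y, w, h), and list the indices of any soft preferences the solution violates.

1. status.x = 99  [menu.left = status.left]
2. status.w = 220  [menu.w = status.w]
3. status.y = 80  [status.top = menu.bottom + 7]
4. status.h = 208  [footer.top = status.bottom + 7]

status = (x=99, y=80, w=220, h=208)
violated soft preferences: 17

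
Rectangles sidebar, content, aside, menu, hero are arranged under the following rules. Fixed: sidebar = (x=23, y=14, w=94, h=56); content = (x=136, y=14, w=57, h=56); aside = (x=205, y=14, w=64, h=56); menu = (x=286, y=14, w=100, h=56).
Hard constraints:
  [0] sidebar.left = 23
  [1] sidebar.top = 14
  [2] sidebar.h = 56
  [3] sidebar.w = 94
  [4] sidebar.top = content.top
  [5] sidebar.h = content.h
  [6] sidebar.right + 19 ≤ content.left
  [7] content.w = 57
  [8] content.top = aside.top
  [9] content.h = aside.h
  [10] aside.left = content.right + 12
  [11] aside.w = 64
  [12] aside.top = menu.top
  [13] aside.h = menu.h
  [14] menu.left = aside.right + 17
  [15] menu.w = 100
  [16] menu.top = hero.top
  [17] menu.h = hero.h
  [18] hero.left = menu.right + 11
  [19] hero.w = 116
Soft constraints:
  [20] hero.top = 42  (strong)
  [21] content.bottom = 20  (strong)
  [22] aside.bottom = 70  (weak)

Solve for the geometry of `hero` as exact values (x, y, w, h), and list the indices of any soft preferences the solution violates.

hero = (x=397, y=14, w=116, h=56)
violated soft preferences: 20, 21

1. hero.y = 14  [menu.top = hero.top]
2. hero.h = 56  [menu.h = hero.h]
3. hero.x = 397  [hero.left = menu.right + 11]
4. hero.w = 116  [hero.w = 116]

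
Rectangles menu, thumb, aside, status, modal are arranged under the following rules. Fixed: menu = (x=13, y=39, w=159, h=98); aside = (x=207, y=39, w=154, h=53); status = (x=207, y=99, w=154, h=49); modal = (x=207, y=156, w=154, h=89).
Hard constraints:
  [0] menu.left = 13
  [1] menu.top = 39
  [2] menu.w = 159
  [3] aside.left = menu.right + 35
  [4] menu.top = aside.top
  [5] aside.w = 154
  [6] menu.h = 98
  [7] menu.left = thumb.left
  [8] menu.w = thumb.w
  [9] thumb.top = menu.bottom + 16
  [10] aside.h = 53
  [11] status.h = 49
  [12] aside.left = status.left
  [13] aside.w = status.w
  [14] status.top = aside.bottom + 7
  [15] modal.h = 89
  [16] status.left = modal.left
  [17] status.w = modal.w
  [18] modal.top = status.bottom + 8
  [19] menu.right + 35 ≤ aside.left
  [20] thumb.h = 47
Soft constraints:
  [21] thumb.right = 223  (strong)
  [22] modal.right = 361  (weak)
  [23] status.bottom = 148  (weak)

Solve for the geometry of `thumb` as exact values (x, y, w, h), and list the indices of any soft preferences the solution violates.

thumb = (x=13, y=153, w=159, h=47)
violated soft preferences: 21

1. thumb.x = 13  [menu.left = thumb.left]
2. thumb.w = 159  [menu.w = thumb.w]
3. thumb.y = 153  [thumb.top = menu.bottom + 16]
4. thumb.h = 47  [thumb.h = 47]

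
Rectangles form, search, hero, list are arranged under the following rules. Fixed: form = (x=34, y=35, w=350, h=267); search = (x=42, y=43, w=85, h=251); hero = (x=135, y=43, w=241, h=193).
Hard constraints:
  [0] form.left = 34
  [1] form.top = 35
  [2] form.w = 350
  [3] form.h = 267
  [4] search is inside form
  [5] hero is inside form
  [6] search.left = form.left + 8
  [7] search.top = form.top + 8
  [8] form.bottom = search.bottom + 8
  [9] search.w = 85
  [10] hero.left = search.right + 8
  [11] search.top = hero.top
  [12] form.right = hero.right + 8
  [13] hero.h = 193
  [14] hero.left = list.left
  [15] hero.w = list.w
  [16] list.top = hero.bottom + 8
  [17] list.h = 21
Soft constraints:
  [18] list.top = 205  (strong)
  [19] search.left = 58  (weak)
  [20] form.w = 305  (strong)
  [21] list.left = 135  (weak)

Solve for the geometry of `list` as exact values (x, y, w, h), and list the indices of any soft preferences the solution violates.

list = (x=135, y=244, w=241, h=21)
violated soft preferences: 18, 19, 20

1. list.x = 135  [hero.left = list.left]
2. list.w = 241  [hero.w = list.w]
3. list.y = 244  [list.top = hero.bottom + 8]
4. list.h = 21  [list.h = 21]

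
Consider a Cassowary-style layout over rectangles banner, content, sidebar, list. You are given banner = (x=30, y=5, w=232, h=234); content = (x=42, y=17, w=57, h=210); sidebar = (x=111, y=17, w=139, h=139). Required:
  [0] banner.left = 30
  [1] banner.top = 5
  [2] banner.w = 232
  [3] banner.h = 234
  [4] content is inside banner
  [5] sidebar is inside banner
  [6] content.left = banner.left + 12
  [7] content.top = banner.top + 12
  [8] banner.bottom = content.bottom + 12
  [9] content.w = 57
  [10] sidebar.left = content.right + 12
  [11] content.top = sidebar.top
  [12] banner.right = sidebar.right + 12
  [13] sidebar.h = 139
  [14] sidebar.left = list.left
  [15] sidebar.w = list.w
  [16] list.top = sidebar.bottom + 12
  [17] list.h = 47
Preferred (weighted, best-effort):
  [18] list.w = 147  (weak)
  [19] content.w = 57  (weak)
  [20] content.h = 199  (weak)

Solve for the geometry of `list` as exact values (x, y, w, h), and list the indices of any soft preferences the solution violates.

1. list.x = 111  [sidebar.left = list.left]
2. list.w = 139  [sidebar.w = list.w]
3. list.y = 168  [list.top = sidebar.bottom + 12]
4. list.h = 47  [list.h = 47]

list = (x=111, y=168, w=139, h=47)
violated soft preferences: 18, 20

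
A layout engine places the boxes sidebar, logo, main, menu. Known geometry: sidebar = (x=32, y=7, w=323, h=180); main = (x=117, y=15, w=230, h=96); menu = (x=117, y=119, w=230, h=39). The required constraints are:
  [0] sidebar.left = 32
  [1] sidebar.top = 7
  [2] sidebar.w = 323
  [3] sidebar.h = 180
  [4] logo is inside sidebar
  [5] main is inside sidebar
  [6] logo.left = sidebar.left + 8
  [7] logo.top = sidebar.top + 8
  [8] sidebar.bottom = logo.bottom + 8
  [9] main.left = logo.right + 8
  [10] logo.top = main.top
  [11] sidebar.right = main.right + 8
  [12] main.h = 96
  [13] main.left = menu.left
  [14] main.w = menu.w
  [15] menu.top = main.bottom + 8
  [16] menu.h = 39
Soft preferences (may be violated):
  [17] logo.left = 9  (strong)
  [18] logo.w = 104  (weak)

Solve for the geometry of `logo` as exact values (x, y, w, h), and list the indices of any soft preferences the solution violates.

logo = (x=40, y=15, w=69, h=164)
violated soft preferences: 17, 18

1. logo.x = 40  [logo.left = sidebar.left + 8]
2. logo.y = 15  [logo.top = sidebar.top + 8]
3. logo.h = 164  [sidebar.bottom = logo.bottom + 8]
4. logo.w = 69  [main.left = logo.right + 8]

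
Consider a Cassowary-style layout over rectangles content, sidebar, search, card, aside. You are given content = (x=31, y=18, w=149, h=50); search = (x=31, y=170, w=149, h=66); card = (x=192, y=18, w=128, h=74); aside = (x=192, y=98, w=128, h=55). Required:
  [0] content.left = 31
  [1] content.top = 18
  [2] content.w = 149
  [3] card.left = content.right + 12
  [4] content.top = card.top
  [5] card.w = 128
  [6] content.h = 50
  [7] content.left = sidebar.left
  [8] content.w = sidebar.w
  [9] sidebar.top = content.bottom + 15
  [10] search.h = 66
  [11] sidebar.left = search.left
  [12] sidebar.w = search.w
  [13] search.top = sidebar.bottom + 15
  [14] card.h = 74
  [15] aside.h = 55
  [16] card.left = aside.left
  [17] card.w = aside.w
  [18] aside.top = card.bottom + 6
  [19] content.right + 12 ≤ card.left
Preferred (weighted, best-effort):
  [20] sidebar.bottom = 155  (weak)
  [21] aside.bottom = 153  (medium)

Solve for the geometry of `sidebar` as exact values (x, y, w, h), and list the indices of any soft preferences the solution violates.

sidebar = (x=31, y=83, w=149, h=72)
violated soft preferences: none

1. sidebar.x = 31  [content.left = sidebar.left]
2. sidebar.w = 149  [content.w = sidebar.w]
3. sidebar.y = 83  [sidebar.top = content.bottom + 15]
4. sidebar.h = 72  [search.top = sidebar.bottom + 15]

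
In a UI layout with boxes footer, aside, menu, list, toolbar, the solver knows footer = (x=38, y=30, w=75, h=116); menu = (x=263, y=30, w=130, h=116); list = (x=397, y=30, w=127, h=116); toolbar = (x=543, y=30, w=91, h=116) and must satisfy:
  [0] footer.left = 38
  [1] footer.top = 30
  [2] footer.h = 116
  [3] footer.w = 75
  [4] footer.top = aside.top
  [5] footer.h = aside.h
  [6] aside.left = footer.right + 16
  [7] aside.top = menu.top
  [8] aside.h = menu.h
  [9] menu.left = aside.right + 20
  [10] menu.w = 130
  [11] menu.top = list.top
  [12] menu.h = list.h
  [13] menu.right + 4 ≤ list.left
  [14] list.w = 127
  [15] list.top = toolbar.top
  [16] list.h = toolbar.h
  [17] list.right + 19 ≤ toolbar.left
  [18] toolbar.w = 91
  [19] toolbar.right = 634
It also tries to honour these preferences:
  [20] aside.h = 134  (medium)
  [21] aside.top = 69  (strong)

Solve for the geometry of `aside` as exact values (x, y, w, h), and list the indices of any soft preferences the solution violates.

aside = (x=129, y=30, w=114, h=116)
violated soft preferences: 20, 21

1. aside.y = 30  [footer.top = aside.top]
2. aside.h = 116  [footer.h = aside.h]
3. aside.x = 129  [aside.left = footer.right + 16]
4. aside.w = 114  [menu.left = aside.right + 20]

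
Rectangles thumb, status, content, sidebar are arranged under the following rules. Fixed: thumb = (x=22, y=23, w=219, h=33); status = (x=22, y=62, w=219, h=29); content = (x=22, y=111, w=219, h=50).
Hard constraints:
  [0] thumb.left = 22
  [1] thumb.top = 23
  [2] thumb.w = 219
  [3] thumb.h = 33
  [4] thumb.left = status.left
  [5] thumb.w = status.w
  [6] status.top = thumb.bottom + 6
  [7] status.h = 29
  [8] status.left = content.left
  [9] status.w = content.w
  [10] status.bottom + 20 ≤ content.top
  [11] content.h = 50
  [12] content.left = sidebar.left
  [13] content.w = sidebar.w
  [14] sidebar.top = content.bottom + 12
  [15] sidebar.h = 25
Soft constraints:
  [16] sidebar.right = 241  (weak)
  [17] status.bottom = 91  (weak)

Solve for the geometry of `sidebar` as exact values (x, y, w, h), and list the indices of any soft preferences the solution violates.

1. sidebar.x = 22  [content.left = sidebar.left]
2. sidebar.w = 219  [content.w = sidebar.w]
3. sidebar.y = 173  [sidebar.top = content.bottom + 12]
4. sidebar.h = 25  [sidebar.h = 25]

sidebar = (x=22, y=173, w=219, h=25)
violated soft preferences: none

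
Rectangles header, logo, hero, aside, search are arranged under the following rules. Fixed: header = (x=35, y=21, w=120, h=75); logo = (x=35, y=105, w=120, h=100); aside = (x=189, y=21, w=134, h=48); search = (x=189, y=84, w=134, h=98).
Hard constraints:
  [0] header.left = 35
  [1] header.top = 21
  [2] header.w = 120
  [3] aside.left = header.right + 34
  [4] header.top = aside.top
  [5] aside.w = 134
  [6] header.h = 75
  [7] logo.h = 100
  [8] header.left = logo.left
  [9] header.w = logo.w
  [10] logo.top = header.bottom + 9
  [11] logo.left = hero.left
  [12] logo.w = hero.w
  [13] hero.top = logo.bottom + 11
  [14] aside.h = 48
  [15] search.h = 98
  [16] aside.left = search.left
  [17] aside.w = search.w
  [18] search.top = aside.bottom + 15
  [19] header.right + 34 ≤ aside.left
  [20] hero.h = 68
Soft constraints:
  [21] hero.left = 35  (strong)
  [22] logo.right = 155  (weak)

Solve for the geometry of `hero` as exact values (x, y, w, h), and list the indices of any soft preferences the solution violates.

hero = (x=35, y=216, w=120, h=68)
violated soft preferences: none

1. hero.x = 35  [logo.left = hero.left]
2. hero.w = 120  [logo.w = hero.w]
3. hero.y = 216  [hero.top = logo.bottom + 11]
4. hero.h = 68  [hero.h = 68]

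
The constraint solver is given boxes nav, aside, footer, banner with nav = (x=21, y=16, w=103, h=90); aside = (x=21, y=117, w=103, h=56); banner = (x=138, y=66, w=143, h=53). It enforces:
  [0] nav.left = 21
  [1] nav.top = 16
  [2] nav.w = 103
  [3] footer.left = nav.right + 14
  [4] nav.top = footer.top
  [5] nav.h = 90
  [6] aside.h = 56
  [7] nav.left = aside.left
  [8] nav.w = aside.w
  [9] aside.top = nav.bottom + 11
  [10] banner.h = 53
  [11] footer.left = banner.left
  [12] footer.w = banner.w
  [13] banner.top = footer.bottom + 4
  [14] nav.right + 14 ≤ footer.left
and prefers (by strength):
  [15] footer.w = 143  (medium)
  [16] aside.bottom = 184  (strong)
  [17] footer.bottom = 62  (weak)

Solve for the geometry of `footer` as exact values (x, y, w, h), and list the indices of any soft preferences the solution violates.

1. footer.x = 138  [footer.left = nav.right + 14]
2. footer.y = 16  [nav.top = footer.top]
3. footer.w = 143  [footer.w = banner.w]
4. footer.h = 46  [banner.top = footer.bottom + 4]

footer = (x=138, y=16, w=143, h=46)
violated soft preferences: 16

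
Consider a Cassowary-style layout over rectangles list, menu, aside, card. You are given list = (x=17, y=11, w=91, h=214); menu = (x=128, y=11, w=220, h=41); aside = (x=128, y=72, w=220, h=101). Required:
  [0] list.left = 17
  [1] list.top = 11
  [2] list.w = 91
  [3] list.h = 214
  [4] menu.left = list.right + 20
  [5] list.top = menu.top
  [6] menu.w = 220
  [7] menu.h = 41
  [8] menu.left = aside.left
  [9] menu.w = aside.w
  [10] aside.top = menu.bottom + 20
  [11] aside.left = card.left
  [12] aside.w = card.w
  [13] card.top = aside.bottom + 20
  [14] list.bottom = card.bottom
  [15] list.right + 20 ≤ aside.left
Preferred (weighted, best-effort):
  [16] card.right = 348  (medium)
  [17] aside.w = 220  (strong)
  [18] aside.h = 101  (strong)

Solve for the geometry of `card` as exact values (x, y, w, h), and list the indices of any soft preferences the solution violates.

card = (x=128, y=193, w=220, h=32)
violated soft preferences: none

1. card.x = 128  [aside.left = card.left]
2. card.w = 220  [aside.w = card.w]
3. card.y = 193  [card.top = aside.bottom + 20]
4. card.h = 32  [list.bottom = card.bottom]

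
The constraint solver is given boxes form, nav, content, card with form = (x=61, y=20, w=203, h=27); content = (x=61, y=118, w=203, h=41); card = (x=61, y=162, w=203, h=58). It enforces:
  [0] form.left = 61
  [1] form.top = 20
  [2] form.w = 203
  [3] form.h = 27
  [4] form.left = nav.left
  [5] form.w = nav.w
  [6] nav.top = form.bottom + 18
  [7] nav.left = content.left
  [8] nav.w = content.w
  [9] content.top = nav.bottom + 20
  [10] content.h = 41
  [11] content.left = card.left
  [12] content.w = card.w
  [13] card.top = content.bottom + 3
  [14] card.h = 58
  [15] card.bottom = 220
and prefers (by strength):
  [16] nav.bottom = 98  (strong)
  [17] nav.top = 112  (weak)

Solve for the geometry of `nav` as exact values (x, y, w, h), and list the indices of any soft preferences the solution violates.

1. nav.x = 61  [form.left = nav.left]
2. nav.w = 203  [form.w = nav.w]
3. nav.y = 65  [nav.top = form.bottom + 18]
4. nav.h = 33  [content.top = nav.bottom + 20]

nav = (x=61, y=65, w=203, h=33)
violated soft preferences: 17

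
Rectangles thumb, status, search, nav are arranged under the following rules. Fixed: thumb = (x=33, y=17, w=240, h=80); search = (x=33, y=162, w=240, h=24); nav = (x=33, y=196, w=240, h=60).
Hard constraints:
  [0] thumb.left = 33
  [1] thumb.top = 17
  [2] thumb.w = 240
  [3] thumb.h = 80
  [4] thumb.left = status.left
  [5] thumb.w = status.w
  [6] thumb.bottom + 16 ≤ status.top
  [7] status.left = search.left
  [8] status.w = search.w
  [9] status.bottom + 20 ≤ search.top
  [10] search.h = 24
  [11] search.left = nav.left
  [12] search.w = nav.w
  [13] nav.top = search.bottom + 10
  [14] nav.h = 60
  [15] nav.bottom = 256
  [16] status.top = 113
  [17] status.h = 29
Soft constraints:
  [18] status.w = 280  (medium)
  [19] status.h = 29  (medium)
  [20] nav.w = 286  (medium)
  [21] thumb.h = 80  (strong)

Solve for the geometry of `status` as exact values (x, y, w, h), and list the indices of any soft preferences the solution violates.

status = (x=33, y=113, w=240, h=29)
violated soft preferences: 18, 20

1. status.x = 33  [thumb.left = status.left]
2. status.w = 240  [thumb.w = status.w]
3. status.y = 113  [status.top = 113]
4. status.h = 29  [status.h = 29]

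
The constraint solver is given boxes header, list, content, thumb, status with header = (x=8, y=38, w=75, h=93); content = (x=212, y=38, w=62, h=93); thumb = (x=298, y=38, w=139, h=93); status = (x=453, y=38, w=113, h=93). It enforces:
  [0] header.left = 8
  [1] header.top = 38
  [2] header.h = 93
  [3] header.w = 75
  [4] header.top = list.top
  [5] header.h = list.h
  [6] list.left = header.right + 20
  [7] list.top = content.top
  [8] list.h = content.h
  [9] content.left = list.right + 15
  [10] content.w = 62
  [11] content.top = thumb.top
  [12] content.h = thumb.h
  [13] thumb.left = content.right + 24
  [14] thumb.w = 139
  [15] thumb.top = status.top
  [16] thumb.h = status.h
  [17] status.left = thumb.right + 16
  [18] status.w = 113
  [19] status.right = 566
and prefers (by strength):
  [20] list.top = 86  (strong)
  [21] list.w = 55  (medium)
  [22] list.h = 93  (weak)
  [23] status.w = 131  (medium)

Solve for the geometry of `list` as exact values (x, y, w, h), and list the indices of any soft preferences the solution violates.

1. list.y = 38  [header.top = list.top]
2. list.h = 93  [header.h = list.h]
3. list.x = 103  [list.left = header.right + 20]
4. list.w = 94  [content.left = list.right + 15]

list = (x=103, y=38, w=94, h=93)
violated soft preferences: 20, 21, 23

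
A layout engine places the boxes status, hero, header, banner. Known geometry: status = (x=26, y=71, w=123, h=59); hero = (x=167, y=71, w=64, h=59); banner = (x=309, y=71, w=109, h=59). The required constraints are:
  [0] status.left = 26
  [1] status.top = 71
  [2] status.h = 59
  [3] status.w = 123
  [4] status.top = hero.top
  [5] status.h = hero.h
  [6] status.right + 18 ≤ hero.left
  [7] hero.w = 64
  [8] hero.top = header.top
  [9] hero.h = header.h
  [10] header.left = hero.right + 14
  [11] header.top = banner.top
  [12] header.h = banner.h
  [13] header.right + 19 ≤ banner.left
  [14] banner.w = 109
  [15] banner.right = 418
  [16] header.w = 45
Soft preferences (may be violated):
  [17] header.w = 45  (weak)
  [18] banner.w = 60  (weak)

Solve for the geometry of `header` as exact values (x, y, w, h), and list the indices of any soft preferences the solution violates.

1. header.y = 71  [hero.top = header.top]
2. header.h = 59  [hero.h = header.h]
3. header.x = 245  [header.left = hero.right + 14]
4. header.w = 45  [header.w = 45]

header = (x=245, y=71, w=45, h=59)
violated soft preferences: 18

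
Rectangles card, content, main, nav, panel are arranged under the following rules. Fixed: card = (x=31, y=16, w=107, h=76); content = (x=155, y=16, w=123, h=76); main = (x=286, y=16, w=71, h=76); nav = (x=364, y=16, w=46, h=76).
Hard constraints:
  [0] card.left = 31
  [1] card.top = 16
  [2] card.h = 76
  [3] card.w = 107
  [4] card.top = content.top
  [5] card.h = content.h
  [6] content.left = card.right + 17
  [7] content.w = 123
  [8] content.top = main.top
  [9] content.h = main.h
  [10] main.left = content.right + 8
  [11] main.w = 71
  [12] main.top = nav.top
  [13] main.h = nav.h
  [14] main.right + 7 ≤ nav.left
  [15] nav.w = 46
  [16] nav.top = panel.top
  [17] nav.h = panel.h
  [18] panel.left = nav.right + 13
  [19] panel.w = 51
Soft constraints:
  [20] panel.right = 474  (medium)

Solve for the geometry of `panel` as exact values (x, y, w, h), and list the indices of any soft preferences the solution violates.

1. panel.y = 16  [nav.top = panel.top]
2. panel.h = 76  [nav.h = panel.h]
3. panel.x = 423  [panel.left = nav.right + 13]
4. panel.w = 51  [panel.w = 51]

panel = (x=423, y=16, w=51, h=76)
violated soft preferences: none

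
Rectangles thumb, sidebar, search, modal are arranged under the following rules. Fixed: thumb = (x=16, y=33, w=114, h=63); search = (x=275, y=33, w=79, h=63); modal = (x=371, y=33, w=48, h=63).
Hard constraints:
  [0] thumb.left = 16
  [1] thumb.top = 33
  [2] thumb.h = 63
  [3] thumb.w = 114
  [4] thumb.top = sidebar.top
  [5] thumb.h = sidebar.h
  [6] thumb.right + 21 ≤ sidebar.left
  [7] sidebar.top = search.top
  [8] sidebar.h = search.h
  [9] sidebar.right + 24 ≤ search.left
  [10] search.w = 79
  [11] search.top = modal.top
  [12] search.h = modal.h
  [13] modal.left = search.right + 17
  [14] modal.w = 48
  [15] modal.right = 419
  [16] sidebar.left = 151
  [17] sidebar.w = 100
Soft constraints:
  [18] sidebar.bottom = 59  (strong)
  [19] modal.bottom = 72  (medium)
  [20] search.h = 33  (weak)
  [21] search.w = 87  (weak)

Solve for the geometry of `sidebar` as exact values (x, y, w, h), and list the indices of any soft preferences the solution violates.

1. sidebar.y = 33  [thumb.top = sidebar.top]
2. sidebar.h = 63  [thumb.h = sidebar.h]
3. sidebar.x = 151  [sidebar.left = 151]
4. sidebar.w = 100  [sidebar.w = 100]

sidebar = (x=151, y=33, w=100, h=63)
violated soft preferences: 18, 19, 20, 21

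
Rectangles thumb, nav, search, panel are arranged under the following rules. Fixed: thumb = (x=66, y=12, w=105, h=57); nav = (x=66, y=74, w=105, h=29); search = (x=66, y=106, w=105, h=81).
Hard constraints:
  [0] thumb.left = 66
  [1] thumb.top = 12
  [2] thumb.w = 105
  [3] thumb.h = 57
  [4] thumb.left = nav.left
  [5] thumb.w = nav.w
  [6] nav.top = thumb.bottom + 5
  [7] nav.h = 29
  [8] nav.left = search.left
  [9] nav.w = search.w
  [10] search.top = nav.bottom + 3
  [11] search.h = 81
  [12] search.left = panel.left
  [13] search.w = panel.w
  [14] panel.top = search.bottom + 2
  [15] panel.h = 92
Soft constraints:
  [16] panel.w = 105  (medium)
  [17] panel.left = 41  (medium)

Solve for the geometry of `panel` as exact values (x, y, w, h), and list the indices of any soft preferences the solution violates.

1. panel.x = 66  [search.left = panel.left]
2. panel.w = 105  [search.w = panel.w]
3. panel.y = 189  [panel.top = search.bottom + 2]
4. panel.h = 92  [panel.h = 92]

panel = (x=66, y=189, w=105, h=92)
violated soft preferences: 17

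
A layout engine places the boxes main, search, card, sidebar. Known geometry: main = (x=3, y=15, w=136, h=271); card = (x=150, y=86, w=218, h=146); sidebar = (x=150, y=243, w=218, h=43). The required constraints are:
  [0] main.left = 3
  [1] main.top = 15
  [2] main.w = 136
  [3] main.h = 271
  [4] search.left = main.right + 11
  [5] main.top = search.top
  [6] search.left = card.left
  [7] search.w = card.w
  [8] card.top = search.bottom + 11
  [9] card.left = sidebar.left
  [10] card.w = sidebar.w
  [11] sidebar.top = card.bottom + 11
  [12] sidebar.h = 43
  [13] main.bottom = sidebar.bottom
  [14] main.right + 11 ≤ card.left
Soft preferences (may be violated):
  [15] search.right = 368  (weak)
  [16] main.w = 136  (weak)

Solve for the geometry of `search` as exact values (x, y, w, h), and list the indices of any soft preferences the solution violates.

search = (x=150, y=15, w=218, h=60)
violated soft preferences: none

1. search.x = 150  [search.left = main.right + 11]
2. search.y = 15  [main.top = search.top]
3. search.w = 218  [search.w = card.w]
4. search.h = 60  [card.top = search.bottom + 11]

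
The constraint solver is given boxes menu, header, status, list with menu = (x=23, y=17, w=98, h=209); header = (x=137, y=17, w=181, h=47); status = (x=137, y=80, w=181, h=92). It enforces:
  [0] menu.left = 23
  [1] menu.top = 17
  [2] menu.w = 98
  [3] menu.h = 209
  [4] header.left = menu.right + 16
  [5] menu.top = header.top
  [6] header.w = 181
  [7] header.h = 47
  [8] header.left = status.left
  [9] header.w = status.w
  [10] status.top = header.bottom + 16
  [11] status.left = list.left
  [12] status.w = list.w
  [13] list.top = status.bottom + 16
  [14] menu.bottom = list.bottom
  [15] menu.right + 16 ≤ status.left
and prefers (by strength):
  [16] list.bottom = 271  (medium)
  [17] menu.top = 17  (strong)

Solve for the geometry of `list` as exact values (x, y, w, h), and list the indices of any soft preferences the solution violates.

1. list.x = 137  [status.left = list.left]
2. list.w = 181  [status.w = list.w]
3. list.y = 188  [list.top = status.bottom + 16]
4. list.h = 38  [menu.bottom = list.bottom]

list = (x=137, y=188, w=181, h=38)
violated soft preferences: 16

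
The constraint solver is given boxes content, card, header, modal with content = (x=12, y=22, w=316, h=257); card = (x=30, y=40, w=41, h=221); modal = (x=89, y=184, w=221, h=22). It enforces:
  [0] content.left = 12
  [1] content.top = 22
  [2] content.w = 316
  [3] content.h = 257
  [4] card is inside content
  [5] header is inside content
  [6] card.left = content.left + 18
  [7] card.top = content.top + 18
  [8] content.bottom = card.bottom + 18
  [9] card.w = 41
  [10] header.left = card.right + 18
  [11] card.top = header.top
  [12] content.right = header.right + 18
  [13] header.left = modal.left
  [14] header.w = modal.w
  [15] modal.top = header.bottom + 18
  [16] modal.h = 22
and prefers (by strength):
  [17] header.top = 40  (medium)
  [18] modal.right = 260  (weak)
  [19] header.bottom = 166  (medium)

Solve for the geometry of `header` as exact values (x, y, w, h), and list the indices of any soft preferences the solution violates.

1. header.x = 89  [header.left = card.right + 18]
2. header.y = 40  [card.top = header.top]
3. header.w = 221  [content.right = header.right + 18]
4. header.h = 126  [modal.top = header.bottom + 18]

header = (x=89, y=40, w=221, h=126)
violated soft preferences: 18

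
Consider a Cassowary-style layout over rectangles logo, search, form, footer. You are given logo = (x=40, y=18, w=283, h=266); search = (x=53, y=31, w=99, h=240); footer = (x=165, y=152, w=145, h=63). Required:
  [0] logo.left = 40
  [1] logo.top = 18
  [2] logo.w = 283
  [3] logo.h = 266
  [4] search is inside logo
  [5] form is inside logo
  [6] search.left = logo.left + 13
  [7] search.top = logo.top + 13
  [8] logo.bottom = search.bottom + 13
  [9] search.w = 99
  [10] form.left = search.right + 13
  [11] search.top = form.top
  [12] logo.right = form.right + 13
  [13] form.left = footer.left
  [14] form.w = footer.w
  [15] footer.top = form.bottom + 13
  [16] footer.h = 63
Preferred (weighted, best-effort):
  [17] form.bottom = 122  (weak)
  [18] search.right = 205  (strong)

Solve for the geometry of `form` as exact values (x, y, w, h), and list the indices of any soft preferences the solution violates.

form = (x=165, y=31, w=145, h=108)
violated soft preferences: 17, 18

1. form.x = 165  [form.left = search.right + 13]
2. form.y = 31  [search.top = form.top]
3. form.w = 145  [logo.right = form.right + 13]
4. form.h = 108  [footer.top = form.bottom + 13]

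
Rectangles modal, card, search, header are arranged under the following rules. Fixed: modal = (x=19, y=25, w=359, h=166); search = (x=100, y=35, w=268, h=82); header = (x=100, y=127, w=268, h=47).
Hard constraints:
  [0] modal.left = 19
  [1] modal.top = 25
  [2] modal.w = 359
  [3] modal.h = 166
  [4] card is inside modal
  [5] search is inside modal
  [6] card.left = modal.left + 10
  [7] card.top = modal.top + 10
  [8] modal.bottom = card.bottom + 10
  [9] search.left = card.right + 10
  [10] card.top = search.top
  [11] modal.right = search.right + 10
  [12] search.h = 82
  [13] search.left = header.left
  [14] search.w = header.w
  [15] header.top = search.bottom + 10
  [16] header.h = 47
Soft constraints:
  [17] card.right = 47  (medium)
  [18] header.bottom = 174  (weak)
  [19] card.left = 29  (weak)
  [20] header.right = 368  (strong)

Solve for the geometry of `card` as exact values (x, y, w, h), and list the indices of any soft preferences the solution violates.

card = (x=29, y=35, w=61, h=146)
violated soft preferences: 17

1. card.x = 29  [card.left = modal.left + 10]
2. card.y = 35  [card.top = modal.top + 10]
3. card.h = 146  [modal.bottom = card.bottom + 10]
4. card.w = 61  [search.left = card.right + 10]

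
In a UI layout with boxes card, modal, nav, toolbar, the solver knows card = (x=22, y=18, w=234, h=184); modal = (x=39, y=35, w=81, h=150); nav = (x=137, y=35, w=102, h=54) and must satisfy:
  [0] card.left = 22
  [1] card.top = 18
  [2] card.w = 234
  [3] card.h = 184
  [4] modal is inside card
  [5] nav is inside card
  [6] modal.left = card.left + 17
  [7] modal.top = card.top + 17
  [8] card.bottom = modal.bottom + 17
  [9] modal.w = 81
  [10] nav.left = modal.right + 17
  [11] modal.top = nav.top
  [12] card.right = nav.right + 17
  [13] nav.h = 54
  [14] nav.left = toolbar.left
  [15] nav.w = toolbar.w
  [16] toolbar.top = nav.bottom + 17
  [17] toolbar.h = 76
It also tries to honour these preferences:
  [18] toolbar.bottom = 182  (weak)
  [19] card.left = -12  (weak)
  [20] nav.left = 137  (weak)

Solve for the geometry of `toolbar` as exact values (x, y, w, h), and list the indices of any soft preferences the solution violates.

1. toolbar.x = 137  [nav.left = toolbar.left]
2. toolbar.w = 102  [nav.w = toolbar.w]
3. toolbar.y = 106  [toolbar.top = nav.bottom + 17]
4. toolbar.h = 76  [toolbar.h = 76]

toolbar = (x=137, y=106, w=102, h=76)
violated soft preferences: 19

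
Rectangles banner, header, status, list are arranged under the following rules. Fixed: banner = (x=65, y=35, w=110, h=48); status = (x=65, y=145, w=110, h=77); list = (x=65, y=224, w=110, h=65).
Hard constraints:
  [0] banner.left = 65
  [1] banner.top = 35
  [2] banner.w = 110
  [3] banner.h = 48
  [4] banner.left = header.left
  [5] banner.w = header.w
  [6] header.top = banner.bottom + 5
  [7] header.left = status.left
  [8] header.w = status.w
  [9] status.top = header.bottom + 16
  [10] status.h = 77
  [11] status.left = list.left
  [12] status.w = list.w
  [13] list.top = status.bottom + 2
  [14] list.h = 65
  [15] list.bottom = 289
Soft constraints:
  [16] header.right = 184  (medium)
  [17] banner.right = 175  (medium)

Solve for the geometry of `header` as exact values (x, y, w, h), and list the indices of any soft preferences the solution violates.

header = (x=65, y=88, w=110, h=41)
violated soft preferences: 16

1. header.x = 65  [banner.left = header.left]
2. header.w = 110  [banner.w = header.w]
3. header.y = 88  [header.top = banner.bottom + 5]
4. header.h = 41  [status.top = header.bottom + 16]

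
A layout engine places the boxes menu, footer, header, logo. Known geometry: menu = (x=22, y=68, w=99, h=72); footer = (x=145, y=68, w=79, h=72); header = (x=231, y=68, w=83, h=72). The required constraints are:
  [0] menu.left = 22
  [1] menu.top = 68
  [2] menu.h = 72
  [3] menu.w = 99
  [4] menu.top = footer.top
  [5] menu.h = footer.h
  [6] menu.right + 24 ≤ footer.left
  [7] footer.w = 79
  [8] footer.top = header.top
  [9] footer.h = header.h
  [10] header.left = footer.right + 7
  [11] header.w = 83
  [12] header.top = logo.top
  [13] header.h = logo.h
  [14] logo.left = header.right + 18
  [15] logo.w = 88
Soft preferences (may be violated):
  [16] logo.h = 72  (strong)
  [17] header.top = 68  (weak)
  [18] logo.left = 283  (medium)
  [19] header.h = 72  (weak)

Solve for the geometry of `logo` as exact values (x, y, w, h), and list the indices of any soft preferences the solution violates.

1. logo.y = 68  [header.top = logo.top]
2. logo.h = 72  [header.h = logo.h]
3. logo.x = 332  [logo.left = header.right + 18]
4. logo.w = 88  [logo.w = 88]

logo = (x=332, y=68, w=88, h=72)
violated soft preferences: 18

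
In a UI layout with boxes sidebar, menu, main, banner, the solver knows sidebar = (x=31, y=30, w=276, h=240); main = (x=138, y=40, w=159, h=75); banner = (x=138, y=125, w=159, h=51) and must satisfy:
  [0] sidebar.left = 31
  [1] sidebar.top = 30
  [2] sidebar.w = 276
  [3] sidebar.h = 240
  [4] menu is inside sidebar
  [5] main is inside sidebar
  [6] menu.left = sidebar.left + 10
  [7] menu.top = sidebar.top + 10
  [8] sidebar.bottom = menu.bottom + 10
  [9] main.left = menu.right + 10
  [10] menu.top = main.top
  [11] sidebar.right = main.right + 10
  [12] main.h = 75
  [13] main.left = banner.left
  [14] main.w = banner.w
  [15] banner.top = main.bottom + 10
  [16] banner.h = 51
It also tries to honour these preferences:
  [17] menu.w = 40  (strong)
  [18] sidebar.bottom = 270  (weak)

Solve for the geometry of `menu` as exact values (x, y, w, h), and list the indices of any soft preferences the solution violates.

menu = (x=41, y=40, w=87, h=220)
violated soft preferences: 17

1. menu.x = 41  [menu.left = sidebar.left + 10]
2. menu.y = 40  [menu.top = sidebar.top + 10]
3. menu.h = 220  [sidebar.bottom = menu.bottom + 10]
4. menu.w = 87  [main.left = menu.right + 10]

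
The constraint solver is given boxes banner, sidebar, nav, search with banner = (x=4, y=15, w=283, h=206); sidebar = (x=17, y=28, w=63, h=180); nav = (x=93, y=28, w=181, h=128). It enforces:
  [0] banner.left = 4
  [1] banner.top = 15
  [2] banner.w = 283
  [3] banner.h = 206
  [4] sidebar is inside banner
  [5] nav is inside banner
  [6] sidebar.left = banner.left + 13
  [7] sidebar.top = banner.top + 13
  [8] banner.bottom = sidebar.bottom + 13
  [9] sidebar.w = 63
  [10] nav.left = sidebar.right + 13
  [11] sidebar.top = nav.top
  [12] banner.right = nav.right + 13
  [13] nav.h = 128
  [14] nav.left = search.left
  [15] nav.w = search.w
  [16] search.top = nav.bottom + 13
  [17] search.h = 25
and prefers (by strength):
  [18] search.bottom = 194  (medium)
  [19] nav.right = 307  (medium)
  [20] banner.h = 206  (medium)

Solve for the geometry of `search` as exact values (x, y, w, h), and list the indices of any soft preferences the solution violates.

1. search.x = 93  [nav.left = search.left]
2. search.w = 181  [nav.w = search.w]
3. search.y = 169  [search.top = nav.bottom + 13]
4. search.h = 25  [search.h = 25]

search = (x=93, y=169, w=181, h=25)
violated soft preferences: 19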